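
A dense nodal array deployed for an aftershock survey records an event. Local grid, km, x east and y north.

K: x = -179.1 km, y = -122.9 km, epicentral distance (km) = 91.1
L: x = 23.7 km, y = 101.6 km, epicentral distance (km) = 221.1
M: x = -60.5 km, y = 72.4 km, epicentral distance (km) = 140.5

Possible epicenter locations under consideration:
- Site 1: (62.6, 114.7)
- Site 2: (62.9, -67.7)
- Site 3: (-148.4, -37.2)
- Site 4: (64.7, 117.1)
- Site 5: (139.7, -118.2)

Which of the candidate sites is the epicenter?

For each candidate, compare |candidate − station| to the reported distance:
Site 1: residuals K 247.8, L 180.1, M 10.3 → max 247.8 km
Site 2: residuals K 157.1, L 47.3, M 46.2 → max 157.1 km
Site 3: residuals K 0.1, L 0.0, M 0.0 → max 0.1 km
Site 4: residuals K 251.0, L 177.3, M 7.6 → max 251.0 km
Site 5: residuals K 227.7, L 27.4, M 135.9 → max 227.7 km
Only Site 3 has all residuals ≈ 0.

Site 3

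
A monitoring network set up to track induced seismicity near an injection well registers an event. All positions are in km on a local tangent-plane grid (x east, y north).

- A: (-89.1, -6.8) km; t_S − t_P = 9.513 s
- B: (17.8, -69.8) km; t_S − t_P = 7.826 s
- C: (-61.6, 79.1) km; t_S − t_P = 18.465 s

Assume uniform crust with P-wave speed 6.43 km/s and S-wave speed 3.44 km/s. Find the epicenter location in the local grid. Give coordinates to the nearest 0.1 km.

(-38.3, -55.5)

Distance from S−P lag: d = Δt · v_P v_S / (v_P − v_S) = Δt · (6.43·3.44)/(6.43−3.44) ≈ 7.3977·Δt.
So d_A = 70.37, d_B = 57.89, d_C = 136.60 km.
Circle about each station: (x + 89.1)² + (y + 6.8)² = 70.37²; (x − 17.8)² + (y + 69.8)² = 57.89²; (x + 61.6)² + (y − 79.1)² = 136.60².
Subtracting the A equation from the B and C equations removes the quadratic terms:
213.8 x − 126.0 y = -1195.49
55.0 x + 171.8 y = -11641.30
Solving the 2×2 system: x ≈ -38.3, y ≈ -55.5 km.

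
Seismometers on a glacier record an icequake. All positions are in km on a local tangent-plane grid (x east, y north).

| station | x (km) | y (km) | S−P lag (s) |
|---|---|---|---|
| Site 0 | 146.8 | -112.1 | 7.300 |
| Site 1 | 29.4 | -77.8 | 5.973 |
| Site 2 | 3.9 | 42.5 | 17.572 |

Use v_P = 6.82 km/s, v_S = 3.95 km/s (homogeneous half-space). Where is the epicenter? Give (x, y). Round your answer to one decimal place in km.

78.7 km east, -104.5 km north

Distance from S−P lag: d = Δt · v_P v_S / (v_P − v_S) = Δt · (6.82·3.95)/(6.82−3.95) ≈ 9.3864·Δt.
So d_Site 0 = 68.52, d_Site 1 = 56.07, d_Site 2 = 164.94 km.
Circle about each station: (x − 146.8)² + (y + 112.1)² = 68.52²; (x − 29.4)² + (y + 77.8)² = 56.07²; (x − 3.9)² + (y − 42.5)² = 164.94².
Subtracting the Site 0 equation from the Site 1 and Site 2 equations removes the quadratic terms:
-234.8 x + 68.6 y = -25648.30
-285.8 x + 309.2 y = -54805.40
Solving the 2×2 system: x ≈ 78.7, y ≈ -104.5 km.
Check against Site 0 (with the unrounded x, y): √((x − 146.8)²+(y + 112.1)²) = 68.52 ≈ 68.52 km. ✓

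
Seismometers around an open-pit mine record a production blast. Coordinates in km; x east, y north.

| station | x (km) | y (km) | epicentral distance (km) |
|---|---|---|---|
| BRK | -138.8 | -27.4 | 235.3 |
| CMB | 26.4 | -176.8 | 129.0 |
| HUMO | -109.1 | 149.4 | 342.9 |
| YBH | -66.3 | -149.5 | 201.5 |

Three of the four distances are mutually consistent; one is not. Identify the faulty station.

Solve using three stations at a time. Using CMB, HUMO, YBH (subtract circle equations pairwise → linear system) gives (x, y) ≈ (128.5, -97.9).
Distances from that point to each station vs reported:
  BRK: calculated 276.4 vs reported 235.3 → residual 41.1 km
  CMB: calculated 129.1 vs reported 129.0 → residual 0.1 km
  HUMO: calculated 342.9 vs reported 342.9 → residual 0.0 km
  YBH: calculated 201.5 vs reported 201.5 → residual 0.0 km
CMB, HUMO, YBH are mutually consistent (residuals ≈ 0); BRK is off by 41.1 km.

BRK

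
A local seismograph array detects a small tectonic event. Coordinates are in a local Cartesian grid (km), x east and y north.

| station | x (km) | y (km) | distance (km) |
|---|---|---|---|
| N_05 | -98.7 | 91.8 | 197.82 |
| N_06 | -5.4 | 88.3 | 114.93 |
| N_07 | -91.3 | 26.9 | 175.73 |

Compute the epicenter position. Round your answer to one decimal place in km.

84.1 km east, 16.2 km north

Circle about each station: (x + 98.7)² + (y − 91.8)² = 197.82²; (x + 5.4)² + (y − 88.3)² = 114.93²; (x + 91.3)² + (y − 26.9)² = 175.73².
Subtracting pairs of circle equations eliminates x²+y² and gives linear equations (the radical axes):
186.6 x − 7.0 y = 15580.97
14.8 x − 129.8 y = -857.91
Solving the 2×2 system: x ≈ 84.1, y ≈ 16.2 km.
Check against N_05 (with the unrounded x, y): √((x + 98.7)²+(y − 91.8)²) = 197.82 ≈ 197.82 km. ✓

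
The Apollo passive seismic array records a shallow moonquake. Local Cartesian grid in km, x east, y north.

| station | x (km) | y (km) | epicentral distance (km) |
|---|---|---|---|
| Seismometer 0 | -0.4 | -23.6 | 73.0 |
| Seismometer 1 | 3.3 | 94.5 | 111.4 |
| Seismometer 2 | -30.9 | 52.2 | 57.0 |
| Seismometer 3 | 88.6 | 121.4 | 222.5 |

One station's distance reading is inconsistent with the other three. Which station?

Solve using three stations at a time. Using Seismometer 0, Seismometer 1, Seismometer 2 (subtract circle equations pairwise → linear system) gives (x, y) ≈ (-66.4, 7.6).
Distances from that point to each station vs reported:
  Seismometer 0: calculated 73.0 vs reported 73.0 → residual 0.0 km
  Seismometer 1: calculated 111.4 vs reported 111.4 → residual 0.0 km
  Seismometer 2: calculated 57.0 vs reported 57.0 → residual 0.0 km
  Seismometer 3: calculated 192.3 vs reported 222.5 → residual 30.2 km
Seismometer 0, Seismometer 1, Seismometer 2 are mutually consistent (residuals ≈ 0); Seismometer 3 is off by 30.2 km.

Seismometer 3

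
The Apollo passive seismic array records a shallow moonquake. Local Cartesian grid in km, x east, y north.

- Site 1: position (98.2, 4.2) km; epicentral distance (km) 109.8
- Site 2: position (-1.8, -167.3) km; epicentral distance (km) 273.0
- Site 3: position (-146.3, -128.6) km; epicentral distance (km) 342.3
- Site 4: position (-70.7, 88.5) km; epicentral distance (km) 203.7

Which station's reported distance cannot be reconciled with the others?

Site 1

Solve using three stations at a time. Using Site 2, Site 3, Site 4 (subtract circle equations pairwise → linear system) gives (x, y) ≈ (132.0, 70.5).
Distances from that point to each station vs reported:
  Site 1: calculated 74.4 vs reported 109.8 → residual 35.4 km
  Site 2: calculated 272.8 vs reported 273.0 → residual 0.2 km
  Site 3: calculated 342.2 vs reported 342.3 → residual 0.1 km
  Site 4: calculated 203.5 vs reported 203.7 → residual 0.2 km
Site 2, Site 3, Site 4 are mutually consistent (residuals ≈ 0); Site 1 is off by 35.4 km.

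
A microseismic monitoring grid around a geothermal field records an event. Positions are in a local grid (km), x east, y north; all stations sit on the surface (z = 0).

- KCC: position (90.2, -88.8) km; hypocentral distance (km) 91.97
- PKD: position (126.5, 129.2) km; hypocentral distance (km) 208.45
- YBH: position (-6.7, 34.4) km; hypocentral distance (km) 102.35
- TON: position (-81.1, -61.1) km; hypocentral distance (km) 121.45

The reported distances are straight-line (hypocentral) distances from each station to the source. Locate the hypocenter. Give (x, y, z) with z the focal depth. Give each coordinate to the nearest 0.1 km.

Each station gives a sphere (x−x_i)² + (y−y_i)² + z² = d_i² (stations at z=0).
Subtracting the KCC sphere from PKD and YBH: z² cancels, leaving linear equations in x and y:
72.6 x + 436.0 y = -18319.51
-193.8 x + 246.4 y = -16810.27
Solving: x ≈ 27.498, y ≈ -46.596 km (keep extra digits for the depth step; rounded: 27.5, -46.6).
Then from the KCC sphere: z² = 91.97² − (x − 90.2)² − (y + 88.8)² with x = 27.498, y = -46.596, so z ≈ 52.400 ≈ 52.4 km.

(27.5, -46.6, 52.4)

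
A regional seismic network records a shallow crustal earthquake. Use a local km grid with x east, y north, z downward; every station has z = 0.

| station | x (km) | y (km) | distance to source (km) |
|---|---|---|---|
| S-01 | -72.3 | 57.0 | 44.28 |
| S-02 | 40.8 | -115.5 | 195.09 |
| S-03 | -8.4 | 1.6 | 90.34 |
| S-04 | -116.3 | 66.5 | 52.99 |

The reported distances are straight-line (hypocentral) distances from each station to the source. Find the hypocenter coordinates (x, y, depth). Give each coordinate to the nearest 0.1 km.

Each station gives a sphere (x−x_i)² + (y−y_i)² + z² = d_i² (stations at z=0).
Subtracting the S-01 sphere from S-02 and S-03: z² cancels, leaving linear equations in x and y:
226.2 x − 345.0 y = -29570.79
127.8 x − 110.8 y = -14603.77
Solving: x ≈ -92.593, y ≈ 25.004 km (keep extra digits for the depth step; rounded: -92.6, 25.0).
Then from the S-01 sphere: z² = 44.28² − (x + 72.3)² − (y − 57.0)² with x = -92.593, y = 25.004, so z ≈ 22.917 ≈ 22.9 km.

x ≈ -92.6 km, y ≈ 25.0 km, depth ≈ 22.9 km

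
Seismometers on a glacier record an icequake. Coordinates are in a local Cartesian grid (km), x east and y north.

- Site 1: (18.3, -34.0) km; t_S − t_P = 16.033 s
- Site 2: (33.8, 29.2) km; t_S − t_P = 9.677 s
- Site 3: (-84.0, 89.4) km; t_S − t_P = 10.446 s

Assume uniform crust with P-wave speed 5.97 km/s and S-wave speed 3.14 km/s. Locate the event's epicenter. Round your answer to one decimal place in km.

-19.1 km east, 65.4 km north

Distance from S−P lag: d = Δt · v_P v_S / (v_P − v_S) = Δt · (5.97·3.14)/(5.97−3.14) ≈ 6.6240·Δt.
So d_Site 1 = 106.20, d_Site 2 = 64.10, d_Site 3 = 69.19 km.
Circle about each station: (x − 18.3)² + (y + 34.0)² = 106.20²; (x − 33.8)² + (y − 29.2)² = 64.10²; (x + 84.0)² + (y − 89.4)² = 69.19².
Subtracting the Site 1 equation from the Site 2 and Site 3 equations removes the quadratic terms:
31.0 x + 126.4 y = 7673.82
-204.6 x + 246.8 y = 20048.65
Solving the 2×2 system: x ≈ -19.1, y ≈ 65.4 km.
Check against Site 1 (with the unrounded x, y): √((x − 18.3)²+(y + 34.0)²) = 106.20 ≈ 106.20 km. ✓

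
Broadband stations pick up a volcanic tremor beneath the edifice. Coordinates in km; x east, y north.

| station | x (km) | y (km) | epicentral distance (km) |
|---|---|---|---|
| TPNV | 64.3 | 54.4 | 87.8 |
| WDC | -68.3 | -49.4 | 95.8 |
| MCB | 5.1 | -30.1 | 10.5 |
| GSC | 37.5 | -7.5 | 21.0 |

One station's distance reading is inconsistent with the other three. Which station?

MCB

Solve using three stations at a time. Using TPNV, WDC, GSC (subtract circle equations pairwise → linear system) gives (x, y) ≈ (24.0, -23.6).
Distances from that point to each station vs reported:
  TPNV: calculated 87.8 vs reported 87.8 → residual 0.0 km
  WDC: calculated 95.8 vs reported 95.8 → residual 0.0 km
  MCB: calculated 20.0 vs reported 10.5 → residual 9.5 km
  GSC: calculated 21.0 vs reported 21.0 → residual 0.0 km
TPNV, WDC, GSC are mutually consistent (residuals ≈ 0); MCB is off by 9.5 km.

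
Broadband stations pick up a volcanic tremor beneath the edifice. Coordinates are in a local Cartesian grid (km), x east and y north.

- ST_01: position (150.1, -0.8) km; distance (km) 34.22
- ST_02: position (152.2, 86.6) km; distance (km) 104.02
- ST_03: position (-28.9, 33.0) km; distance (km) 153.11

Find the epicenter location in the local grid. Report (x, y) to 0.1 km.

(117.6, -11.5)

Circle about each station: (x − 150.1)² + (y + 0.8)² = 34.22²; (x − 152.2)² + (y − 86.6)² = 104.02²; (x + 28.9)² + (y − 33.0)² = 153.11².
Subtracting pairs of circle equations eliminates x²+y² and gives linear equations (the radical axes):
4.2 x + 174.8 y = -1515.40
-358.0 x + 67.6 y = -42878.10
Solving the 2×2 system: x ≈ 117.6, y ≈ -11.5 km.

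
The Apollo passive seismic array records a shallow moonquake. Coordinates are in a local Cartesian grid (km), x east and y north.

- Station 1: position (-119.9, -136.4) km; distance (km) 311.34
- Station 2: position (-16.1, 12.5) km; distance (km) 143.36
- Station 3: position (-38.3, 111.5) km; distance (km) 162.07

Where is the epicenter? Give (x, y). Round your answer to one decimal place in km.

(117.1, 65.5)

Circle about each station: (x + 119.9)² + (y + 136.4)² = 311.34²; (x + 16.1)² + (y − 12.5)² = 143.36²; (x + 38.3)² + (y − 111.5)² = 162.07².
Subtracting the Station 1 equation from the Station 2 and Station 3 equations removes the quadratic terms:
207.6 x + 297.8 y = 43815.00
163.2 x + 495.8 y = 51584.08
Solving the 2×2 system: x ≈ 117.1, y ≈ 65.5 km.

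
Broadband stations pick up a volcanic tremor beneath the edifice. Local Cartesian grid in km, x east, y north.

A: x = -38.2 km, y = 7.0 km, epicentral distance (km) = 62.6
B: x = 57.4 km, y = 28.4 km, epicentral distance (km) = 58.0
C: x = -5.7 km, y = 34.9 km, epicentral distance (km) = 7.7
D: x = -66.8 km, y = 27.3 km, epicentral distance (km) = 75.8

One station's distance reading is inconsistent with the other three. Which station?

C

Solve using three stations at a time. Using A, B, D (subtract circle equations pairwise → linear system) gives (x, y) ≈ (4.7, 52.7).
Distances from that point to each station vs reported:
  A: calculated 62.7 vs reported 62.6 → residual 0.1 km
  B: calculated 58.1 vs reported 58.0 → residual 0.1 km
  C: calculated 20.6 vs reported 7.7 → residual 12.9 km
  D: calculated 75.8 vs reported 75.8 → residual 0.0 km
A, B, D are mutually consistent (residuals ≈ 0); C is off by 12.9 km.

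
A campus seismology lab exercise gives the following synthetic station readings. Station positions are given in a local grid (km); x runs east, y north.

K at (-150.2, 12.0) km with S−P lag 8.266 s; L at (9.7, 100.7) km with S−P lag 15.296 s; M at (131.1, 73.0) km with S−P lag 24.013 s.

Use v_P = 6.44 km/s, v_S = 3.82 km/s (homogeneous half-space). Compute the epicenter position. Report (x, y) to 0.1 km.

(-77.0, -13.8)

Distance from S−P lag: d = Δt · v_P v_S / (v_P − v_S) = Δt · (6.44·3.82)/(6.44−3.82) ≈ 9.3896·Δt.
So d_K = 77.61, d_L = 143.62, d_M = 225.47 km.
Circle about each station: (x + 150.2)² + (y − 12.0)² = 77.61²; (x − 9.7)² + (y − 100.7)² = 143.62²; (x − 131.1)² + (y − 73.0)² = 225.47².
Subtracting the K equation from the L and M equations removes the quadratic terms:
319.8 x + 177.4 y = -27072.85
562.6 x + 122.0 y = -45001.24
Solving the 2×2 system: x ≈ -77.0, y ≈ -13.8 km.
Check against K (with the unrounded x, y): √((x + 150.2)²+(y − 12.0)²) = 77.63 ≈ 77.61 km. ✓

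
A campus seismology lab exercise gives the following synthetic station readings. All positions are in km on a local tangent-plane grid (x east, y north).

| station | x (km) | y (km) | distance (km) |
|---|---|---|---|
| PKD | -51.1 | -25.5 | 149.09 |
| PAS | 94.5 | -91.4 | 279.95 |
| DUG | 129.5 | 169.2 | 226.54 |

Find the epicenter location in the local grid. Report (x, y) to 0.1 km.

Circle about each station: (x + 51.1)² + (y + 25.5)² = 149.09²; (x − 94.5)² + (y + 91.4)² = 279.95²; (x − 129.5)² + (y − 169.2)² = 226.54².
Subtracting the PKD equation from the PAS and DUG equations removes the quadratic terms:
291.2 x − 131.8 y = -42121.42
361.2 x + 389.4 y = 13044.89
Solving the 2×2 system: x ≈ -91.2, y ≈ 118.1 km.

-91.2 km east, 118.1 km north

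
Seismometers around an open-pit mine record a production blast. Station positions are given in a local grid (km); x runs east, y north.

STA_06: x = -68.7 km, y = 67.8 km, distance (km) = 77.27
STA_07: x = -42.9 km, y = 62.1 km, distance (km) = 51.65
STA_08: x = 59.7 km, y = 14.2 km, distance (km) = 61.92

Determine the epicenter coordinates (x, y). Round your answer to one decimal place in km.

Circle about each station: (x + 68.7)² + (y − 67.8)² = 77.27²; (x + 42.9)² + (y − 62.1)² = 51.65²; (x − 59.7)² + (y − 14.2)² = 61.92².
Subtracting pairs of circle equations eliminates x²+y² and gives linear equations (the radical axes):
51.6 x − 11.4 y = -316.78
256.8 x − 107.2 y = -3414.23
Solving the 2×2 system: x ≈ 1.9, y ≈ 36.4 km.
Check against STA_06 (with the unrounded x, y): √((x + 68.7)²+(y − 67.8)²) = 77.27 ≈ 77.27 km. ✓

x ≈ 1.9 km, y ≈ 36.4 km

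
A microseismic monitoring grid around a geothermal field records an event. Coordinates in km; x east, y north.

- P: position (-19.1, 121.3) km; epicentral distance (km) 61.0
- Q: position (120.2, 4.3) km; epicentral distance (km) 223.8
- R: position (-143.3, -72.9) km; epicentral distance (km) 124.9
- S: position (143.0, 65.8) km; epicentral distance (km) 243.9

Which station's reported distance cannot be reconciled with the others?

Solve using three stations at a time. Using Q, R, S (subtract circle equations pairwise → linear system) gives (x, y) ≈ (-100.1, 44.5).
Distances from that point to each station vs reported:
  P: calculated 111.6 vs reported 61.0 → residual 50.6 km
  Q: calculated 223.9 vs reported 223.8 → residual 0.1 km
  R: calculated 125.1 vs reported 124.9 → residual 0.2 km
  S: calculated 244.0 vs reported 243.9 → residual 0.1 km
Q, R, S are mutually consistent (residuals ≈ 0); P is off by 50.6 km.

P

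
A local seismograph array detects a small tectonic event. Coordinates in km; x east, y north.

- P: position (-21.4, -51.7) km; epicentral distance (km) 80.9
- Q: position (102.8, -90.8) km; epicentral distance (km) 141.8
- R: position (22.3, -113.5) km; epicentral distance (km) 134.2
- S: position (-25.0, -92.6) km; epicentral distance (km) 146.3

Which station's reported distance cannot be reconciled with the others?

S

Solve using three stations at a time. Using P, Q, R (subtract circle equations pairwise → linear system) gives (x, y) ≈ (15.0, 20.4).
Distances from that point to each station vs reported:
  P: calculated 80.8 vs reported 80.9 → residual 0.1 km
  Q: calculated 141.7 vs reported 141.8 → residual 0.1 km
  R: calculated 134.1 vs reported 134.2 → residual 0.1 km
  S: calculated 119.9 vs reported 146.3 → residual 26.4 km
P, Q, R are mutually consistent (residuals ≈ 0); S is off by 26.4 km.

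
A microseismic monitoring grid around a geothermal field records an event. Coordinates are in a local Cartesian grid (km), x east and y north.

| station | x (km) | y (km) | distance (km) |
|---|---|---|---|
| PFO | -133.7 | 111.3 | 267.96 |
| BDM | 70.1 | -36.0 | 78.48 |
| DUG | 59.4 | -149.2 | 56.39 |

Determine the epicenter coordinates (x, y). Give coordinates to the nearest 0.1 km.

28.1 km east, -102.3 km north

Circle about each station: (x + 133.7)² + (y − 111.3)² = 267.96²; (x − 70.1)² + (y + 36.0)² = 78.48²; (x − 59.4)² + (y + 149.2)² = 56.39².
Subtracting the PFO equation from the BDM and DUG equations removes the quadratic terms:
407.6 x − 294.6 y = 41590.08
386.2 x − 521.0 y = 64148.35
Solving the 2×2 system: x ≈ 28.1, y ≈ -102.3 km.
Check against PFO (with the unrounded x, y): √((x + 133.7)²+(y − 111.3)²) = 267.96 ≈ 267.96 km. ✓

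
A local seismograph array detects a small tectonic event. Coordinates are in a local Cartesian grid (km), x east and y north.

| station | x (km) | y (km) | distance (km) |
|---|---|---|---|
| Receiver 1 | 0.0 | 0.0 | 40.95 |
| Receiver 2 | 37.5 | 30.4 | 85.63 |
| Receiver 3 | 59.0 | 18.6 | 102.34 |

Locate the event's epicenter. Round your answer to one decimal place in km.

x ≈ -40.7 km, y ≈ -4.5 km

Circle about each station: x² + y² = 40.95²; (x − 37.5)² + (y − 30.4)² = 85.63²; (x − 59.0)² + (y − 18.6)² = 102.34².
Subtracting pairs of circle equations eliminates x²+y² and gives linear equations (the radical axes):
75.0 x + 60.8 y = -3325.18
118.0 x + 37.2 y = -4969.61
Solving the 2×2 system: x ≈ -40.7, y ≈ -4.5 km.
Check against Receiver 1 (with the unrounded x, y): √(x²+y²) = 40.95 ≈ 40.95 km. ✓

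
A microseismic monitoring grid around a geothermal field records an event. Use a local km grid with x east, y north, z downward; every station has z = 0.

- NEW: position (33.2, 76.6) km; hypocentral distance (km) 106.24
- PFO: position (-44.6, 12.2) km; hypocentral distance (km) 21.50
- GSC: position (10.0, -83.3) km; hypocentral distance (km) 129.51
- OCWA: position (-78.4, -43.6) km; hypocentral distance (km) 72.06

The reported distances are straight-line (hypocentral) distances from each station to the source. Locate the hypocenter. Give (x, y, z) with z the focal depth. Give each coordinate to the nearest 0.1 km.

(-59.7, 25.6, 7.4)

Each station gives a sphere (x−x_i)² + (y−y_i)² + z² = d_i² (stations at z=0).
Subtracting the NEW sphere from PFO and GSC: z² cancels, leaving linear equations in x and y:
-155.6 x − 128.8 y = 5992.89
-46.4 x − 319.8 y = -5416.81
Solving: x ≈ -59.706, y ≈ 25.601 km (keep extra digits for the depth step; rounded: -59.7, 25.6).
Then from the NEW sphere: z² = 106.24² − (x − 33.2)² − (y − 76.6)² with x = -59.706, y = 25.601, so z ≈ 7.383 ≈ 7.4 km.
Check against OCWA (with the unrounded solution): distance 72.06 ≈ 72.06 km. ✓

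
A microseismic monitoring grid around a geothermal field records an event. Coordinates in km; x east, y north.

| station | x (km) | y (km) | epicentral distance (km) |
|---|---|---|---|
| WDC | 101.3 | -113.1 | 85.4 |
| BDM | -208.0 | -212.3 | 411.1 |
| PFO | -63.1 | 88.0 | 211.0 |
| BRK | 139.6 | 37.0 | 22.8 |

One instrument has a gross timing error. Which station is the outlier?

WDC

Solve using three stations at a time. Using BDM, PFO, BRK (subtract circle equations pairwise → linear system) gives (x, y) ≈ (134.8, 14.7).
Distances from that point to each station vs reported:
  WDC: calculated 132.1 vs reported 85.4 → residual 46.7 km
  BDM: calculated 411.1 vs reported 411.1 → residual 0.0 km
  PFO: calculated 211.0 vs reported 211.0 → residual 0.0 km
  BRK: calculated 22.8 vs reported 22.8 → residual 0.0 km
BDM, PFO, BRK are mutually consistent (residuals ≈ 0); WDC is off by 46.7 km.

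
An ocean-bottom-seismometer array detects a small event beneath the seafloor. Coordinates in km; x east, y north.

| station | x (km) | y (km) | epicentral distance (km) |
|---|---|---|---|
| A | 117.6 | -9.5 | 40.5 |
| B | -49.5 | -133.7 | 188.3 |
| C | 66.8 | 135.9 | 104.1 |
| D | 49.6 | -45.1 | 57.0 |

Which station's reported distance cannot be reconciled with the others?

C

Solve using three stations at a time. Using A, B, D (subtract circle equations pairwise → linear system) gives (x, y) ≈ (79.0, 4.0).
Distances from that point to each station vs reported:
  A: calculated 40.9 vs reported 40.5 → residual 0.4 km
  B: calculated 188.4 vs reported 188.3 → residual 0.1 km
  C: calculated 132.5 vs reported 104.1 → residual 28.4 km
  D: calculated 57.3 vs reported 57.0 → residual 0.3 km
A, B, D are mutually consistent (residuals ≈ 0); C is off by 28.4 km.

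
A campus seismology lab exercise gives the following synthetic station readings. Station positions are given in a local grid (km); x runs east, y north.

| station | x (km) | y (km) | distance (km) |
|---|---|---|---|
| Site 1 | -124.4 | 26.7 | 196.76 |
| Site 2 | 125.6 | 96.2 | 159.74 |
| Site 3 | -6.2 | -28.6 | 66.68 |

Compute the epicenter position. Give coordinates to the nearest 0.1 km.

57.5 km east, -48.3 km north

Circle about each station: (x + 124.4)² + (y − 26.7)² = 196.76²; (x − 125.6)² + (y − 96.2)² = 159.74²; (x + 6.2)² + (y + 28.6)² = 66.68².
Subtracting pairs of circle equations eliminates x²+y² and gives linear equations (the radical axes):
500.0 x + 139.0 y = 22039.18
236.4 x − 110.6 y = 18936.43
Solving the 2×2 system: x ≈ 57.5, y ≈ -48.3 km.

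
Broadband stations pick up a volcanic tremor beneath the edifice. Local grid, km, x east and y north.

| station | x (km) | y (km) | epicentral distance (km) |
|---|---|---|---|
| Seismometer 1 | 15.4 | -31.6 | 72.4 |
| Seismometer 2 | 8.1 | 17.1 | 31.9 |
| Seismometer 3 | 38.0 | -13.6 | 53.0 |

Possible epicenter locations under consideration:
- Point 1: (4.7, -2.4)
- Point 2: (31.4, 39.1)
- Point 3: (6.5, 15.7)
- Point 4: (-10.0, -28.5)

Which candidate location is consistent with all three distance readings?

Point 2

For each candidate, compare |candidate − station| to the reported distance:
Point 1: residuals Seismometer 1 41.3, Seismometer 2 12.1, Seismometer 3 17.9 → max 41.3 km
Point 2: residuals Seismometer 1 0.1, Seismometer 2 0.1, Seismometer 3 0.1 → max 0.1 km
Point 3: residuals Seismometer 1 24.3, Seismometer 2 29.8, Seismometer 3 10.0 → max 29.8 km
Point 4: residuals Seismometer 1 46.8, Seismometer 2 17.2, Seismometer 3 2.7 → max 46.8 km
Only Point 2 has all residuals ≈ 0.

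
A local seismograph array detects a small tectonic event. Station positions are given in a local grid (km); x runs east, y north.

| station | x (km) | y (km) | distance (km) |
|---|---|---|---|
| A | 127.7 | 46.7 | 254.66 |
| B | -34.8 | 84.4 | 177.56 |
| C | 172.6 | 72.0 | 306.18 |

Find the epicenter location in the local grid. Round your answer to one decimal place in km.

Circle about each station: (x − 127.7)² + (y − 46.7)² = 254.66²; (x + 34.8)² + (y − 84.4)² = 177.56²; (x − 172.6)² + (y − 72.0)² = 306.18².
Subtracting the A equation from the B and C equations removes the quadratic terms:
-325.0 x + 75.4 y = 23170.38
89.8 x + 50.6 y = -12407.90
Solving the 2×2 system: x ≈ -90.8, y ≈ -84.1 km.
Check against A (with the unrounded x, y): √((x − 127.7)²+(y − 46.7)²) = 254.64 ≈ 254.66 km. ✓

(-90.8, -84.1)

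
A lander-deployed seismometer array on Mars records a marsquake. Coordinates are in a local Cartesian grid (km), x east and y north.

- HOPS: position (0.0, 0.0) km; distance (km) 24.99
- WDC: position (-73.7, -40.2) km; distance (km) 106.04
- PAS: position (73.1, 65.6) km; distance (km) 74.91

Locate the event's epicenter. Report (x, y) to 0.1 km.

(12.4, 21.7)

Circle about each station: x² + y² = 24.99²; (x + 73.7)² + (y + 40.2)² = 106.04²; (x − 73.1)² + (y − 65.6)² = 74.91².
Subtracting the HOPS equation from the WDC and PAS equations removes the quadratic terms:
-147.4 x − 80.4 y = -3572.25
146.2 x + 131.2 y = 4659.96
Solving the 2×2 system: x ≈ 12.4, y ≈ 21.7 km.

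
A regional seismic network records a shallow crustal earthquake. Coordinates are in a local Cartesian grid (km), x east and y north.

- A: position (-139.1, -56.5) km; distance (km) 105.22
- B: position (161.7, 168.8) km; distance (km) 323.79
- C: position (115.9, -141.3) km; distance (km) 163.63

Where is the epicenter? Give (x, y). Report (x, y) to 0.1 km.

Circle about each station: (x + 139.1)² + (y + 56.5)² = 105.22²; (x − 161.7)² + (y − 168.8)² = 323.79²; (x − 115.9)² + (y + 141.3)² = 163.63².
Subtracting the A equation from the B and C equations removes the quadratic terms:
601.6 x + 450.6 y = -61669.45
510.0 x − 169.6 y = -4846.09
Solving the 2×2 system: x ≈ -38.1, y ≈ -86.0 km.

x ≈ -38.1 km, y ≈ -86.0 km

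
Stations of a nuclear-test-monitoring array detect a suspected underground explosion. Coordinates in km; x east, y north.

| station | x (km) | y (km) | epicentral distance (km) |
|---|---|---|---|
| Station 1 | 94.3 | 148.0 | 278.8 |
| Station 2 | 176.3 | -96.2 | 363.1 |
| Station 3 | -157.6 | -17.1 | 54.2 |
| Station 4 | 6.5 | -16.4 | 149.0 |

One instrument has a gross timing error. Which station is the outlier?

Solve using three stations at a time. Using Station 1, Station 2, Station 3 (subtract circle equations pairwise → linear system) gives (x, y) ≈ (-161.5, 37.0).
Distances from that point to each station vs reported:
  Station 1: calculated 278.8 vs reported 278.8 → residual 0.0 km
  Station 2: calculated 363.1 vs reported 363.1 → residual 0.0 km
  Station 3: calculated 54.3 vs reported 54.2 → residual 0.1 km
  Station 4: calculated 176.3 vs reported 149.0 → residual 27.3 km
Station 1, Station 2, Station 3 are mutually consistent (residuals ≈ 0); Station 4 is off by 27.3 km.

Station 4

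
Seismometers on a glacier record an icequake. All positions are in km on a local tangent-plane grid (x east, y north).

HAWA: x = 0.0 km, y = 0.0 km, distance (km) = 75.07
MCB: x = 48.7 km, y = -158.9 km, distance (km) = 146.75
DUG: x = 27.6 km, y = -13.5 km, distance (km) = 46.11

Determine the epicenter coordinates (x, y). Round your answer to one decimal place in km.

x ≈ 73.7 km, y ≈ -14.3 km

Circle about each station: x² + y² = 75.07²; (x − 48.7)² + (y + 158.9)² = 146.75²; (x − 27.6)² + (y + 13.5)² = 46.11².
Subtracting pairs of circle equations eliminates x²+y² and gives linear equations (the radical axes):
97.4 x − 317.8 y = 11720.84
55.2 x − 27.0 y = 4453.38
Solving the 2×2 system: x ≈ 73.7, y ≈ -14.3 km.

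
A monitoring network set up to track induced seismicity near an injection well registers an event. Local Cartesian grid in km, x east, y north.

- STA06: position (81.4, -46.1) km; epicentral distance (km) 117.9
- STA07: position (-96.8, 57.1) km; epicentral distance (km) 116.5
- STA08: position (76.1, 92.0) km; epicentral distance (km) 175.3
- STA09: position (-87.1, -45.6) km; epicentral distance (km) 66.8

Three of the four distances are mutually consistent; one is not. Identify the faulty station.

Solve using three stations at a time. Using STA06, STA07, STA08 (subtract circle equations pairwise → linear system) gives (x, y) ≈ (-36.4, -42.4).
Distances from that point to each station vs reported:
  STA06: calculated 117.8 vs reported 117.9 → residual 0.1 km
  STA07: calculated 116.4 vs reported 116.5 → residual 0.1 km
  STA08: calculated 175.2 vs reported 175.3 → residual 0.1 km
  STA09: calculated 50.8 vs reported 66.8 → residual 16.0 km
STA06, STA07, STA08 are mutually consistent (residuals ≈ 0); STA09 is off by 16.0 km.

STA09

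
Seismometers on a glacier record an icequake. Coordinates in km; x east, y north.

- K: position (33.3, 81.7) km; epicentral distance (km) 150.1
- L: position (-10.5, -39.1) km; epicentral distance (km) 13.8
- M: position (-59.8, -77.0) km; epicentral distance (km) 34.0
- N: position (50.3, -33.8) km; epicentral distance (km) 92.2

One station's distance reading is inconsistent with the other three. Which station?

L

Solve using three stations at a time. Using K, M, N (subtract circle equations pairwise → linear system) gives (x, y) ≈ (-40.6, -48.9).
Distances from that point to each station vs reported:
  K: calculated 150.1 vs reported 150.1 → residual 0.0 km
  L: calculated 31.7 vs reported 13.8 → residual 17.9 km
  M: calculated 34.0 vs reported 34.0 → residual 0.0 km
  N: calculated 92.2 vs reported 92.2 → residual 0.0 km
K, M, N are mutually consistent (residuals ≈ 0); L is off by 17.9 km.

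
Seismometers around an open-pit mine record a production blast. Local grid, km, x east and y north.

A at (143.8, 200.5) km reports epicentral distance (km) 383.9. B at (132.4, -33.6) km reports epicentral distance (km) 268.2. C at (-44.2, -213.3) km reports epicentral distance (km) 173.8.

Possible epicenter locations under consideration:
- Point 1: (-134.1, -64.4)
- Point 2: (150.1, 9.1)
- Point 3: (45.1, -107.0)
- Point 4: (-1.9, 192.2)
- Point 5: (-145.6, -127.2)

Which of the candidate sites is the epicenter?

For each candidate, compare |candidate − station| to the reported distance:
Point 1: residuals A 0.0, B 0.1, C 0.1 → max 0.1 km
Point 2: residuals A 192.4, B 222.0, C 121.5 → max 222.0 km
Point 3: residuals A 60.9, B 154.1, C 35.0 → max 154.1 km
Point 4: residuals A 238.0, B 5.5, C 233.9 → max 238.0 km
Point 5: residuals A 53.3, B 25.1, C 40.8 → max 53.3 km
Only Point 1 has all residuals ≈ 0.

Point 1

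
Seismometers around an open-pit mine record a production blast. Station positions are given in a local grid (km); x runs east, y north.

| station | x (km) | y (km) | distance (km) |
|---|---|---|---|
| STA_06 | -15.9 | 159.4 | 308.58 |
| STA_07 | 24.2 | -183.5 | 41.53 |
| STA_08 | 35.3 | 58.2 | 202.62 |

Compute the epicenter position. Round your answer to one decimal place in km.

Circle about each station: (x + 15.9)² + (y − 159.4)² = 308.58²; (x − 24.2)² + (y + 183.5)² = 41.53²; (x − 35.3)² + (y − 58.2)² = 202.62².
Subtracting the STA_06 equation from the STA_07 and STA_08 equations removes the quadratic terms:
80.2 x − 685.8 y = 102093.60
102.4 x − 202.4 y = 33138.91
Solving the 2×2 system: x ≈ 38.2, y ≈ -144.4 km.
Check against STA_06 (with the unrounded x, y): √((x + 15.9)²+(y − 159.4)²) = 308.58 ≈ 308.58 km. ✓

38.2 km east, -144.4 km north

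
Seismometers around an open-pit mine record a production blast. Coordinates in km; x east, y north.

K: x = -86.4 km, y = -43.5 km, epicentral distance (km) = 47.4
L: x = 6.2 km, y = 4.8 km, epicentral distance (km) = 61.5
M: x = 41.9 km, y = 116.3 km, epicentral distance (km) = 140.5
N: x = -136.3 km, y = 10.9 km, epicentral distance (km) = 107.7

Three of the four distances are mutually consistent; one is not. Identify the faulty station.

M

Solve using three stations at a time. Using K, L, N (subtract circle equations pairwise → linear system) gives (x, y) ≈ (-39.5, -36.4).
Distances from that point to each station vs reported:
  K: calculated 47.4 vs reported 47.4 → residual 0.0 km
  L: calculated 61.5 vs reported 61.5 → residual 0.0 km
  M: calculated 173.0 vs reported 140.5 → residual 32.5 km
  N: calculated 107.7 vs reported 107.7 → residual 0.0 km
K, L, N are mutually consistent (residuals ≈ 0); M is off by 32.5 km.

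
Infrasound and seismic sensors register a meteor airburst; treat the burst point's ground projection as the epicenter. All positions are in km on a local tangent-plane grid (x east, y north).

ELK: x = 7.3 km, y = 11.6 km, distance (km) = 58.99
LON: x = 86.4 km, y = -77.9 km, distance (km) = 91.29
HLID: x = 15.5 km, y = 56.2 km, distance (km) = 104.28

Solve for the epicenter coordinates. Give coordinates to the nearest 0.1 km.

0.5 km east, -47.0 km north

Circle about each station: (x − 7.3)² + (y − 11.6)² = 58.99²; (x − 86.4)² + (y + 77.9)² = 91.29²; (x − 15.5)² + (y − 56.2)² = 104.28².
Subtracting the ELK equation from the LON and HLID equations removes the quadratic terms:
158.2 x − 179.0 y = 8491.48
16.4 x + 89.2 y = -4183.66
Solving the 2×2 system: x ≈ 0.5, y ≈ -47.0 km.
Check against ELK (with the unrounded x, y): √((x − 7.3)²+(y − 11.6)²) = 58.99 ≈ 58.99 km. ✓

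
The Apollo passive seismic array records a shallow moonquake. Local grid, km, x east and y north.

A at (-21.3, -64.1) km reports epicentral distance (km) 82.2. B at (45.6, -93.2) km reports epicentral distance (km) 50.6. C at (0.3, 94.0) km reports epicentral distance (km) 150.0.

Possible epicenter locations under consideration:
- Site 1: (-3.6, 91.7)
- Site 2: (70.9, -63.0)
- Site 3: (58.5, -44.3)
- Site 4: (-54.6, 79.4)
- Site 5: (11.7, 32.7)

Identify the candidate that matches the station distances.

For each candidate, compare |candidate − station| to the reported distance:
Site 1: residuals A 74.6, B 140.7, C 145.5 → max 145.5 km
Site 2: residuals A 10.0, B 11.2, C 22.1 → max 22.1 km
Site 3: residuals A 0.0, B 0.0, C 0.0 → max 0.0 km
Site 4: residuals A 65.1, B 149.0, C 93.2 → max 149.0 km
Site 5: residuals A 20.1, B 79.8, C 87.6 → max 87.6 km
Only Site 3 has all residuals ≈ 0.

Site 3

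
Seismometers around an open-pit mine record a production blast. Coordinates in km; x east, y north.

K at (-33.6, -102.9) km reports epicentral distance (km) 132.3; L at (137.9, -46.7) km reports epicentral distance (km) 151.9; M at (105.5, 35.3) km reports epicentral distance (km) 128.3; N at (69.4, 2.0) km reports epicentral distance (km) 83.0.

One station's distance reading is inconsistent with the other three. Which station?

K

Solve using three stations at a time. Using L, M, N (subtract circle equations pairwise → linear system) gives (x, y) ≈ (-11.4, -18.0).
Distances from that point to each station vs reported:
  K: calculated 87.8 vs reported 132.3 → residual 44.5 km
  L: calculated 152.0 vs reported 151.9 → residual 0.1 km
  M: calculated 128.4 vs reported 128.3 → residual 0.1 km
  N: calculated 83.2 vs reported 83.0 → residual 0.2 km
L, M, N are mutually consistent (residuals ≈ 0); K is off by 44.5 km.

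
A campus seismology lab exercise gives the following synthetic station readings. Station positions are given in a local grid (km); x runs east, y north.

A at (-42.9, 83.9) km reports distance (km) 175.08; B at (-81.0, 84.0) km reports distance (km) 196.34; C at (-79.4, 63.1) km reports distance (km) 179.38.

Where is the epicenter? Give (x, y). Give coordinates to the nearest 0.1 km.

41.3 km east, -69.6 km north

Circle about each station: (x + 42.9)² + (y − 83.9)² = 175.08²; (x + 81.0)² + (y − 84.0)² = 196.34²; (x + 79.4)² + (y − 63.1)² = 179.38².
Subtracting pairs of circle equations eliminates x²+y² and gives linear equations (the radical axes):
-76.2 x + 0.2 y = -3159.01
-73.0 x − 41.6 y = -117.83
Solving the 2×2 system: x ≈ 41.3, y ≈ -69.6 km.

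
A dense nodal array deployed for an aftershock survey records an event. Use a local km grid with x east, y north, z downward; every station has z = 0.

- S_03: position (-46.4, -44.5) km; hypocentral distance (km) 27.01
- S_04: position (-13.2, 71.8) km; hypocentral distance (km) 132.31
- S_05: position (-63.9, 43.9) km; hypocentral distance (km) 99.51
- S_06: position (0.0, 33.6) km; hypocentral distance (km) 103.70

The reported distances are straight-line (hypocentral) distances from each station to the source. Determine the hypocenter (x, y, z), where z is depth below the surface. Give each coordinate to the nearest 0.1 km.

Each station gives a sphere (x−x_i)² + (y−y_i)² + z² = d_i² (stations at z=0).
Subtracting the S_03 sphere from S_04 and S_05: z² cancels, leaving linear equations in x and y:
66.4 x + 232.6 y = -15580.13
-35.0 x + 176.8 y = -7295.49
Solving: x ≈ -53.200, y ≈ -51.796 km (keep extra digits for the depth step; rounded: -53.2, -51.8).
Then from the S_03 sphere: z² = 27.01² − (x + 46.4)² − (y + 44.5)² with x = -53.200, y = -51.796, so z ≈ 25.101 ≈ 25.1 km.

(-53.2, -51.8, 25.1)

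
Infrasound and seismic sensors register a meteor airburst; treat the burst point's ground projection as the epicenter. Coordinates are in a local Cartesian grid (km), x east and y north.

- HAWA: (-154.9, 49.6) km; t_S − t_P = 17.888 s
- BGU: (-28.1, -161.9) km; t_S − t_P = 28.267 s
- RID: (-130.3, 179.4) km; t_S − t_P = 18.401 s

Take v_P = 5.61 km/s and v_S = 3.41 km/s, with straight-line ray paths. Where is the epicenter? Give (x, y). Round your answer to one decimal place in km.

Distance from S−P lag: d = Δt · v_P v_S / (v_P − v_S) = Δt · (5.61·3.41)/(5.61−3.41) ≈ 8.6955·Δt.
So d_HAWA = 155.55, d_BGU = 245.80, d_RID = 160.01 km.
Circle about each station: (x + 154.9)² + (y − 49.6)² = 155.55²; (x + 28.1)² + (y + 161.9)² = 245.80²; (x + 130.3)² + (y − 179.4)² = 160.01².
Subtracting the HAWA equation from the BGU and RID equations removes the quadratic terms:
253.6 x − 423.0 y = -35674.79
49.2 x + 259.6 y = 21300.88
Solving the 2×2 system: x ≈ -2.9, y ≈ 82.6 km.
Check against HAWA (with the unrounded x, y): √((x + 154.9)²+(y − 49.6)²) = 155.55 ≈ 155.55 km. ✓

(-2.9, 82.6)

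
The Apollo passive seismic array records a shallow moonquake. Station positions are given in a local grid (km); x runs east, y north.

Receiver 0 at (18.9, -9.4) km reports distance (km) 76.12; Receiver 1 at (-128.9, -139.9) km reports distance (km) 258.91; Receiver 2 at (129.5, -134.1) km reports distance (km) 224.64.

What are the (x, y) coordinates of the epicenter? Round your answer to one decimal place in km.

Circle about each station: (x − 18.9)² + (y + 9.4)² = 76.12²; (x + 128.9)² + (y + 139.9)² = 258.91²; (x − 129.5)² + (y + 134.1)² = 224.64².
Subtracting pairs of circle equations eliminates x²+y² and gives linear equations (the radical axes):
-295.6 x − 261.0 y = -25498.48
221.2 x − 249.4 y = -10361.39
Solving the 2×2 system: x ≈ 27.8, y ≈ 66.2 km.
Check against Receiver 0 (with the unrounded x, y): √((x − 18.9)²+(y + 9.4)²) = 76.13 ≈ 76.12 km. ✓

27.8 km east, 66.2 km north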